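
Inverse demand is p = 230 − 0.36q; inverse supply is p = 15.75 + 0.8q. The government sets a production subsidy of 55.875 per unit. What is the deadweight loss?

Competitive equilibrium: 230 − 0.36q = 15.75 + 0.8q → q* = 184.6983, p* = 163.5086.
The subsidy lowers effective supply by 55.875: p = 0.8q − 40.125.
New quantity: 230 − 0.36q = 0.8q − 40.125 → q' = 232.8664.
Overproduction Δq = 232.8664 − 184.6983 = 48.1681; wedge = subsidy = 55.875.
Deadweight loss = ½ × 48.1681 × 55.875 = 1345.70.

1345.70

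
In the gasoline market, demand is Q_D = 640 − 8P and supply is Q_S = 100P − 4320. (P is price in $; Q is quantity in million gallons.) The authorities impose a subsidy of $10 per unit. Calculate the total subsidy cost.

$3466.67 million

In inverse form: demand P = 80 − 0.125Q, supply P = 43.2 + 0.01Q.
Competitive equilibrium: 80 − 0.125Q = 43.2 + 0.01Q → Q* = 272.5926, P* = 45.9259.
The subsidy lowers effective supply by 10: P = 33.2 + 0.01Q.
New quantity: 80 − 0.125Q = 33.2 + 0.01Q → Q' = 346.6667.
Total subsidy cost = 10 × 346.6667 = $3466.67 million.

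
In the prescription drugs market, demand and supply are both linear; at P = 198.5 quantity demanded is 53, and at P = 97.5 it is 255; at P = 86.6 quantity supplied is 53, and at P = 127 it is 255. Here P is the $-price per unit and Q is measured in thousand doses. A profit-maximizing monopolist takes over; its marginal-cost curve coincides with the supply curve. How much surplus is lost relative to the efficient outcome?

$2753.10 thousand

Demand slope = (97.5 − 198.5)/(255 − 53) = −0.5, so P = 225 − 0.5Q.
Supply slope = (127 − 86.6)/(255 − 53) = 0.2, so P = 76 + 0.2Q.
Competitive equilibrium: 225 − 0.5Q = 76 + 0.2Q → Q* = 212.8571, P* = 118.5714.
Marginal revenue: MR = 225 − Q. Set MR = MC: 225 − Q = 76 + 0.2Q → Q_m = 124.1667.
Price P_m = 225 − 0.5·124.1667 = 162.9167; MC(Q_m) = 76 + 0.2·124.1667 = 100.8333.
Competitive Q* = 212.8571, so ΔQ = 88.6904; wedge = 162.9167 − 100.8333 = 62.0834.
The triangle = ½ × 88.6904 × 62.0834 = $2753.10 thousand.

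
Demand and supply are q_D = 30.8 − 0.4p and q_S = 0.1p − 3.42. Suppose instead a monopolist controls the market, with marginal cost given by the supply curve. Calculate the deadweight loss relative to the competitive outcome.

In inverse form: demand p = 77 − 2.5q, supply p = 34.2 + 10q.
Competitive equilibrium: 77 − 2.5q = 34.2 + 10q → q* = 3.424, p* = 68.44.
Marginal revenue: MR = 77 − 5q. Set MR = MC: 77 − 5q = 34.2 + 10q → q_m = 2.8533.
Price p_m = 77 − 2.5·2.8533 = 69.8668; MC(q_m) = 34.2 + 10·2.8533 = 62.733.
Competitive q* = 3.424, so Δq = 0.5707; wedge = 69.8668 − 62.733 = 7.1338.
DWL = ½ × 0.5707 × 7.1338 = 2.04.

2.04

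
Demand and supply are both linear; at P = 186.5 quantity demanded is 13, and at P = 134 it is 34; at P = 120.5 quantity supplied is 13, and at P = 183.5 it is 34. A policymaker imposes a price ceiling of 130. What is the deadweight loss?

214.58

Demand slope = (134 − 186.5)/(34 − 13) = −2.5, so P = 219 − 2.5Q.
Supply slope = (183.5 − 120.5)/(34 − 13) = 3, so P = 81.5 + 3Q.
Competitive equilibrium: 219 − 2.5Q = 81.5 + 3Q → Q* = 25, P* = 156.5.
At the ceiling P = 130, quantity supplied = (130 − 81.5)/3 = 16.1667.
Willingness to pay at Q' = 16.1667: 219 − 2.5·16.1667 = 178.5833.
ΔQ = 25 − 16.1667 = 8.8333; wedge = 178.5833 − 130 = 48.5833.
The triangle = ½ × 8.8333 × 48.5833 = 214.58.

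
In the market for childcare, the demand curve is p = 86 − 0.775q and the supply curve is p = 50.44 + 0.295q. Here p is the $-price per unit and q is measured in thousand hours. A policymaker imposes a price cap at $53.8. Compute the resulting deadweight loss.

$255.28 thousand

Competitive equilibrium: 86 − 0.775q = 50.44 + 0.295q → q* = 33.2336, p* = 60.2439.
At the ceiling p = 53.8, quantity supplied = (53.8 − 50.44)/0.295 = 11.3898.
Willingness to pay at q' = 11.3898: 86 − 0.775·11.3898 = 77.1729.
Δq = 33.2336 − 11.3898 = 21.8438; wedge = 77.1729 − 53.8 = 23.3729.
DWL = ½ × 21.8438 × 23.3729 = $255.28 thousand.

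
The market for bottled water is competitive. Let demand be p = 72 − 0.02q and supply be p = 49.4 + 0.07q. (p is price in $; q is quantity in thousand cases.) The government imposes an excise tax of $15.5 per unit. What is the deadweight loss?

Competitive equilibrium: 72 − 0.02q = 49.4 + 0.07q → q* = 251.1111, p* = 66.9778.
With the tax, the buyer price exceeds the seller price by 15.5: (72 − 0.02q) − (49.4 + 0.07q) = 15.5 → q' = 78.8889.
Δq = 251.1111 − 78.8889 = 172.2222; the wedge equals the tax, 15.5.
Deadweight loss = ½ × 172.2222 × 15.5 = $1334.72 thousand.

$1334.72 thousand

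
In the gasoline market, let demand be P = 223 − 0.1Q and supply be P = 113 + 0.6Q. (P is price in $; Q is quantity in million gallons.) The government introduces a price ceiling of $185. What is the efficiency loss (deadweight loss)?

Competitive equilibrium: 223 − 0.1Q = 113 + 0.6Q → Q* = 157.1429, P* = 207.2857.
At the ceiling P = 185, quantity supplied = (185 − 113)/0.6 = 120.
Willingness to pay at Q' = 120: 223 − 0.1·120 = 211.
ΔQ = 157.1429 − 120 = 37.1429; wedge = 211 − 185 = 26.
Welfare loss = ½ × 37.1429 × 26 = $482.86 million.

$482.86 million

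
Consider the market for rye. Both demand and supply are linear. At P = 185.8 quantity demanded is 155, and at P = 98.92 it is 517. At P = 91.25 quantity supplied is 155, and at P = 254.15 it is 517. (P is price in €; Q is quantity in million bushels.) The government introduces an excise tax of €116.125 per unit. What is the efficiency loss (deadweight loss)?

€9771.75 million

Demand slope = (98.92 − 185.8)/(517 − 155) = −0.24, so P = 223 − 0.24Q.
Supply slope = (254.15 − 91.25)/(517 − 155) = 0.45, so P = 21.5 + 0.45Q.
Competitive equilibrium: 223 − 0.24Q = 21.5 + 0.45Q → Q* = 292.029, P* = 152.913.
With the tax, the buyer price exceeds the seller price by 116.125: (223 − 0.24Q) − (21.5 + 0.45Q) = 116.125 → Q' = 123.7319.
ΔQ = 292.029 − 123.7319 = 168.2971; the wedge equals the tax, 116.125.
DWL = ½ × 168.2971 × 116.125 = €9771.75 million.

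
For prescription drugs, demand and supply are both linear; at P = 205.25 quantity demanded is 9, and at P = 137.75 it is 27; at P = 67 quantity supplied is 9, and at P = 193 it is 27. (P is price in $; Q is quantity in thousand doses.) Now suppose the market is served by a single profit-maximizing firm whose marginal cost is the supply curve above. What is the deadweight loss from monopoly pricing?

Demand slope = (137.75 − 205.25)/(27 − 9) = −3.75, so P = 239 − 3.75Q.
Supply slope = (193 − 67)/(27 − 9) = 7, so P = 4 + 7Q.
Competitive equilibrium: 239 − 3.75Q = 4 + 7Q → Q* = 21.8605, P* = 157.0233.
Marginal revenue: MR = 239 − 7.5Q. Set MR = MC: 239 − 7.5Q = 4 + 7Q → Q_m = 16.2069.
Price P_m = 239 − 3.75·16.2069 = 178.2241; MC(Q_m) = 4 + 7·16.2069 = 117.4483.
Competitive Q* = 21.8605, so ΔQ = 5.6536; wedge = 178.2241 − 117.4483 = 60.7758.
The triangle = ½ × 5.6536 × 60.7758 = $171.80 thousand.

$171.80 thousand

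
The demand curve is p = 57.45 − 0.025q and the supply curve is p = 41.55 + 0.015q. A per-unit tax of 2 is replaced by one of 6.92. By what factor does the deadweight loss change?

Competitive equilibrium: 57.45 − 0.025q = 41.55 + 0.015q → q* = 397.5, p* = 47.5125.
For a per-unit tax t: Δq = t/0.04, so DWL = ½·t·(t/0.04) = t²/0.08.
At t = 2: DWL = 50. At t = 6.92: DWL = 598.58.
Ratio = (6.92/2)² = 11.9716.

11.9716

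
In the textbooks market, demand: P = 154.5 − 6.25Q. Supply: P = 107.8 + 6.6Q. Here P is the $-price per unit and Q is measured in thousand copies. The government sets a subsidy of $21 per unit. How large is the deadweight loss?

Competitive equilibrium: 154.5 − 6.25Q = 107.8 + 6.6Q → Q* = 3.6342, P* = 131.786.
The subsidy lowers effective supply by 21: P = 86.8 + 6.6Q.
New quantity: 154.5 − 6.25Q = 86.8 + 6.6Q → Q' = 5.2685.
Overproduction ΔQ = 5.2685 − 3.6342 = 1.6343; wedge = subsidy = 21.
Welfare loss = ½ × 1.6343 × 21 = $17.16 thousand.

$17.16 thousand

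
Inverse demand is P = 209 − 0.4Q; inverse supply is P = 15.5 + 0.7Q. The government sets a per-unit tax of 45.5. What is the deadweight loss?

Competitive equilibrium: 209 − 0.4Q = 15.5 + 0.7Q → Q* = 175.9091, P* = 138.6364.
With the tax, the buyer price exceeds the seller price by 45.5: (209 − 0.4Q) − (15.5 + 0.7Q) = 45.5 → Q' = 134.5455.
ΔQ = 175.9091 − 134.5455 = 41.3636; the wedge equals the tax, 45.5.
Welfare loss = ½ × 41.3636 × 45.5 = 941.02.

941.02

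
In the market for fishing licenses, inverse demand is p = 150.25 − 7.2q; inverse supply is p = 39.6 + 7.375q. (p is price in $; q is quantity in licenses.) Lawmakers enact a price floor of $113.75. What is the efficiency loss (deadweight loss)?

Competitive equilibrium: 150.25 − 7.2q = 39.6 + 7.375q → q* = 7.59177, p* = 95.58928.
At the floor p = 113.75, quantity demanded = (150.25 − 113.75)/7.2 = 5.06944.
Sellers' marginal cost at q' = 5.06944: 39.6 + 7.375·5.06944 = 76.98712.
Δq = 7.59177 − 5.06944 = 2.52233; wedge = 113.75 − 76.98712 = 36.76288.
Welfare loss = ½ × 2.52233 × 36.76288 = $46.36.

$46.36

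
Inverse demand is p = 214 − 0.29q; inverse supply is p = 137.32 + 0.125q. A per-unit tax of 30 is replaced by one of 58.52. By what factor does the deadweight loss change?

Competitive equilibrium: 214 − 0.29q = 137.32 + 0.125q → q* = 184.7711, p* = 160.4164.
For a per-unit tax t: Δq = t/0.415, so DWL = ½·t·(t/0.415) = t²/0.83.
At t = 30: DWL = 1084.337. At t = 58.52: DWL = 4126.013.
Ratio = (58.52/30)² = 3.805.

3.805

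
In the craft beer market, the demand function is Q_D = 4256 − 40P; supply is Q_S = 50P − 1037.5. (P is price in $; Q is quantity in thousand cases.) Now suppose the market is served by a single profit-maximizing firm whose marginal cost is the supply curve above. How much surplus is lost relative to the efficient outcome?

In inverse form: demand P = 106.4 − 0.025Q, supply P = 20.75 + 0.02Q.
Competitive equilibrium: 106.4 − 0.025Q = 20.75 + 0.02Q → Q* = 1903.3333, P* = 58.8167.
Marginal revenue: MR = 106.4 − 0.05Q. Set MR = MC: 106.4 − 0.05Q = 20.75 + 0.02Q → Q_m = 1223.5714.
Price P_m = 106.4 − 0.025·1223.5714 = 75.8107; MC(Q_m) = 20.75 + 0.02·1223.5714 = 45.2214.
Competitive Q* = 1903.3333, so ΔQ = 679.7619; wedge = 75.8107 − 45.2214 = 30.5893.
Welfare loss = ½ × 679.7619 × 30.5893 = $10396.72 thousand.

$10396.72 thousand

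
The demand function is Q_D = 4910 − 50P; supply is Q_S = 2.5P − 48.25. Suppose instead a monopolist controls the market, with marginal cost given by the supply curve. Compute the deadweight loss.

In inverse form: demand P = 98.2 − 0.02Q, supply P = 19.3 + 0.4Q.
Competitive equilibrium: 98.2 − 0.02Q = 19.3 + 0.4Q → Q* = 187.8571, P* = 94.4429.
Marginal revenue: MR = 98.2 − 0.04Q. Set MR = MC: 98.2 − 0.04Q = 19.3 + 0.4Q → Q_m = 179.3182.
Price P_m = 98.2 − 0.02·179.3182 = 94.6136; MC(Q_m) = 19.3 + 0.4·179.3182 = 91.0273.
Competitive Q* = 187.8571, so ΔQ = 8.5389; wedge = 94.6136 − 91.0273 = 3.5863.
Welfare loss = ½ × 8.5389 × 3.5863 = 15.31.

15.31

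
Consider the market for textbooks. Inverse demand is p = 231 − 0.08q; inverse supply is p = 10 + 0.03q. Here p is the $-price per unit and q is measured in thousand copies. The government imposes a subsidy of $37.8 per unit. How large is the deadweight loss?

Competitive equilibrium: 231 − 0.08q = 10 + 0.03q → q* = 2009.0909, p* = 70.2727.
The subsidy lowers effective supply by 37.8: p = 0.03q − 27.8.
New quantity: 231 − 0.08q = 0.03q − 27.8 → q' = 2352.7273.
Overproduction Δq = 2352.7273 − 2009.0909 = 343.6364; wedge = subsidy = 37.8.
DWL = ½ × 343.6364 × 37.8 = $6494.73 thousand.

$6494.73 thousand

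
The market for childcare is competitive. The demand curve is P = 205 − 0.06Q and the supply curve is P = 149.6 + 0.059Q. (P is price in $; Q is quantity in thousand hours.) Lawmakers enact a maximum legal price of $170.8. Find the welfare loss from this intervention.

Competitive equilibrium: 205 − 0.06Q = 149.6 + 0.059Q → Q* = 465.5462, P* = 177.0672.
At the ceiling P = 170.8, quantity supplied = (170.8 − 149.6)/0.059 = 359.322.
Willingness to pay at Q' = 359.322: 205 − 0.06·359.322 = 183.4407.
ΔQ = 465.5462 − 359.322 = 106.2242; wedge = 183.4407 − 170.8 = 12.6407.
Deadweight loss = ½ × 106.2242 × 12.6407 = $671.37 thousand.

$671.37 thousand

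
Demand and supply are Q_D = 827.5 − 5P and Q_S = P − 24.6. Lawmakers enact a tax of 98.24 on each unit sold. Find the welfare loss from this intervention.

In inverse form: demand P = 165.5 − 0.2Q, supply P = 24.6 + Q.
Competitive equilibrium: 165.5 − 0.2Q = 24.6 + Q → Q* = 117.4167, P* = 142.0167.
With the tax, the buyer price exceeds the seller price by 98.24: (165.5 − 0.2Q) − (24.6 + Q) = 98.24 → Q' = 35.55.
ΔQ = 117.4167 − 35.55 = 81.8667; the wedge equals the tax, 98.24.
The triangle = ½ × 81.8667 × 98.24 = 4021.29.

4021.29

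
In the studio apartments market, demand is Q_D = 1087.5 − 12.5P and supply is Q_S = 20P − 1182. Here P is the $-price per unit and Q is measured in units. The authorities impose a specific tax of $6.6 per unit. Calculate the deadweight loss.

In inverse form: demand P = 87 − 0.08Q, supply P = 59.1 + 0.05Q.
Competitive equilibrium: 87 − 0.08Q = 59.1 + 0.05Q → Q* = 214.6154, P* = 69.8308.
With the tax, the buyer price exceeds the seller price by 6.6: (87 − 0.08Q) − (59.1 + 0.05Q) = 6.6 → Q' = 163.8462.
ΔQ = 214.6154 − 163.8462 = 50.7692; the wedge equals the tax, 6.6.
Deadweight loss = ½ × 50.7692 × 6.6 = $167.54.

$167.54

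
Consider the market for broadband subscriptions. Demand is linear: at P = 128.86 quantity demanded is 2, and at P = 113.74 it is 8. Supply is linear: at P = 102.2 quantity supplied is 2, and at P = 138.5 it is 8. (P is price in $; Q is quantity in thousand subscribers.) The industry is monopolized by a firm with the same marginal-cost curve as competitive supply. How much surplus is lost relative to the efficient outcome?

$5.78 thousand

Demand slope = (113.74 − 128.86)/(8 − 2) = −2.52, so P = 133.9 − 2.52Q.
Supply slope = (138.5 − 102.2)/(8 − 2) = 6.05, so P = 90.1 + 6.05Q.
Competitive equilibrium: 133.9 − 2.52Q = 90.1 + 6.05Q → Q* = 5.1109, P* = 121.0207.
Marginal revenue: MR = 133.9 − 5.04Q. Set MR = MC: 133.9 − 5.04Q = 90.1 + 6.05Q → Q_m = 3.9495.
Price P_m = 133.9 − 2.52·3.9495 = 123.9473; MC(Q_m) = 90.1 + 6.05·3.9495 = 113.9945.
Competitive Q* = 5.1109, so ΔQ = 1.1614; wedge = 123.9473 − 113.9945 = 9.9528.
The triangle = ½ × 1.1614 × 9.9528 = $5.78 thousand.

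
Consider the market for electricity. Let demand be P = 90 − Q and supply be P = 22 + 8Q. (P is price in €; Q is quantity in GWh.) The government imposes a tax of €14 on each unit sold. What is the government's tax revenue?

€84

Competitive equilibrium: 90 − Q = 22 + 8Q → Q* = 7.5556, P* = 82.4444.
With the tax, the buyer price exceeds the seller price by 14: (90 − Q) − (22 + 8Q) = 14 → Q' = 6.
Tax revenue = 14 × 6 = €84.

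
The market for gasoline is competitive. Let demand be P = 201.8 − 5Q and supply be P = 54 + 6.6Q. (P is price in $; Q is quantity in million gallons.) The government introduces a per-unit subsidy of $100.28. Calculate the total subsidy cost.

$2144.61 million

Competitive equilibrium: 201.8 − 5Q = 54 + 6.6Q → Q* = 12.7414, P* = 138.0931.
The subsidy lowers effective supply by 100.28: P = 6.6Q − 46.28.
New quantity: 201.8 − 5Q = 6.6Q − 46.28 → Q' = 21.3862.
Total subsidy cost = 100.28 × 21.3862 = $2144.61 million.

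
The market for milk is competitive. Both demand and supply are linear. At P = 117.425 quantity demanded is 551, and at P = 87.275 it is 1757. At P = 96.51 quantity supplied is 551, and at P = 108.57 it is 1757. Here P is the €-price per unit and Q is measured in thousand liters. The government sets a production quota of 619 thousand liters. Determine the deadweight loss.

Demand slope = (87.275 − 117.425)/(1757 − 551) = −0.025, so P = 131.2 − 0.025Q.
Supply slope = (108.57 − 96.51)/(1757 − 551) = 0.01, so P = 91 + 0.01Q.
Competitive equilibrium: 131.2 − 0.025Q = 91 + 0.01Q → Q* = 1148.5714, P* = 102.4857.
At Q = 619: demand price = 131.2 − 0.025·619 = 115.725; supply price = 91 + 0.01·619 = 97.19.
ΔQ = 1148.5714 − 619 = 529.5714; wedge = 115.725 − 97.19 = 18.535.
Deadweight loss = ½ × 529.5714 × 18.535 = €4907.80 thousand.

€4907.80 thousand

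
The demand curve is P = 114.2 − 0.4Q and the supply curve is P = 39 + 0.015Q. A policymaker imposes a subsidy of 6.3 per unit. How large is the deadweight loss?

Competitive equilibrium: 114.2 − 0.4Q = 39 + 0.015Q → Q* = 181.2048, P* = 41.7181.
The subsidy lowers effective supply by 6.3: P = 32.7 + 0.015Q.
New quantity: 114.2 − 0.4Q = 32.7 + 0.015Q → Q' = 196.3855.
Overproduction ΔQ = 196.3855 − 181.2048 = 15.1807; wedge = subsidy = 6.3.
The triangle = ½ × 15.1807 × 6.3 = 47.82.

47.82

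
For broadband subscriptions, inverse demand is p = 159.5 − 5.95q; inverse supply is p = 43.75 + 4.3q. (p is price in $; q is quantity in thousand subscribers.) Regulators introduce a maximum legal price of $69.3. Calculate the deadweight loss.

Competitive equilibrium: 159.5 − 5.95q = 43.75 + 4.3q → q* = 11.29268, p* = 92.30854.
At the ceiling p = 69.3, quantity supplied = (69.3 − 43.75)/4.3 = 5.94186.
Willingness to pay at q' = 5.94186: 159.5 − 5.95·5.94186 = 124.14593.
Δq = 11.29268 − 5.94186 = 5.35082; wedge = 124.14593 − 69.3 = 54.84593.
Deadweight loss = ½ × 5.35082 × 54.84593 = $146.74 thousand.

$146.74 thousand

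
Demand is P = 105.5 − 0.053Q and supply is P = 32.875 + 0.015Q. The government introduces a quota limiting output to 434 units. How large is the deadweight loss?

Competitive equilibrium: 105.5 − 0.053Q = 32.875 + 0.015Q → Q* = 1068.0147, P* = 48.8952.
At Q = 434: demand price = 105.5 − 0.053·434 = 82.498; supply price = 32.875 + 0.015·434 = 39.385.
ΔQ = 1068.0147 − 434 = 634.0147; wedge = 82.498 − 39.385 = 43.113.
DWL = ½ × 634.0147 × 43.113 = 13667.14.

13667.14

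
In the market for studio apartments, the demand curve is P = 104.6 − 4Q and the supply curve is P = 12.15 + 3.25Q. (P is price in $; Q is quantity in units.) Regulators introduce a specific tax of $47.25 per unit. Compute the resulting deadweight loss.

Competitive equilibrium: 104.6 − 4Q = 12.15 + 3.25Q → Q* = 12.7517, P* = 53.5931.
With the tax, the buyer price exceeds the seller price by 47.25: (104.6 − 4Q) − (12.15 + 3.25Q) = 47.25 → Q' = 6.2345.
ΔQ = 12.7517 − 6.2345 = 6.5172; the wedge equals the tax, 47.25.
DWL = ½ × 6.5172 × 47.25 = $153.97.

$153.97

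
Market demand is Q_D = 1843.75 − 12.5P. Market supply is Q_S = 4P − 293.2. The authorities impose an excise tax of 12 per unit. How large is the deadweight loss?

In inverse form: demand P = 147.5 − 0.08Q, supply P = 73.3 + 0.25Q.
Competitive equilibrium: 147.5 − 0.08Q = 73.3 + 0.25Q → Q* = 224.8485, P* = 129.5121.
With the tax, the buyer price exceeds the seller price by 12: (147.5 − 0.08Q) − (73.3 + 0.25Q) = 12 → Q' = 188.4848.
ΔQ = 224.8485 − 188.4848 = 36.3637; the wedge equals the tax, 12.
Deadweight loss = ½ × 36.3637 × 12 = 218.18.

218.18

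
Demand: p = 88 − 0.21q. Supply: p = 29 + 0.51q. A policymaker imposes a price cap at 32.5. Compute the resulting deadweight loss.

Competitive equilibrium: 88 − 0.21q = 29 + 0.51q → q* = 81.9444, p* = 70.7917.
At the ceiling p = 32.5, quantity supplied = (32.5 − 29)/0.51 = 6.8627.
Willingness to pay at q' = 6.8627: 88 − 0.21·6.8627 = 86.5588.
Δq = 81.9444 − 6.8627 = 75.0817; wedge = 86.5588 − 32.5 = 54.0588.
Welfare loss = ½ × 75.0817 × 54.0588 = 2029.41.

2029.41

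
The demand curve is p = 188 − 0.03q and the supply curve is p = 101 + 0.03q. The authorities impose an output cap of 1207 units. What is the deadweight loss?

Competitive equilibrium: 188 − 0.03q = 101 + 0.03q → q* = 1450, p* = 144.5.
At q = 1207: demand price = 188 − 0.03·1207 = 151.79; supply price = 101 + 0.03·1207 = 137.21.
Δq = 1450 − 1207 = 243; wedge = 151.79 − 137.21 = 14.58.
Deadweight loss = ½ × 243 × 14.58 = 1771.47.

1771.47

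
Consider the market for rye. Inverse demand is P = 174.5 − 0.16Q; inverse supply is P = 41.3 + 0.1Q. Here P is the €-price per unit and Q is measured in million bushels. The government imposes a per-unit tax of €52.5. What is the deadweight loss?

Competitive equilibrium: 174.5 − 0.16Q = 41.3 + 0.1Q → Q* = 512.3077, P* = 92.5308.
With the tax, the buyer price exceeds the seller price by 52.5: (174.5 − 0.16Q) − (41.3 + 0.1Q) = 52.5 → Q' = 310.3846.
ΔQ = 512.3077 − 310.3846 = 201.9231; the wedge equals the tax, 52.5.
DWL = ½ × 201.9231 × 52.5 = €5300.48 million.

€5300.48 million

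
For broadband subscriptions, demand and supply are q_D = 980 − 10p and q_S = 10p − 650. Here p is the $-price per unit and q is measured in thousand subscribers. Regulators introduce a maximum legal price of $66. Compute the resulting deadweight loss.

In inverse form: demand p = 98 − 0.1q, supply p = 65 + 0.1q.
Competitive equilibrium: 98 − 0.1q = 65 + 0.1q → q* = 165, p* = 81.5.
At the ceiling p = 66, quantity supplied = (66 − 65)/0.1 = 10.
Willingness to pay at q' = 10: 98 − 0.1·10 = 97.
Δq = 165 − 10 = 155; wedge = 97 − 66 = 31.
Deadweight loss = ½ × 155 × 31 = $2402.50 thousand.

$2402.50 thousand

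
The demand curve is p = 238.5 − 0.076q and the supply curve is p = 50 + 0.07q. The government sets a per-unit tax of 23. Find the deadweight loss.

1811.64

Competitive equilibrium: 238.5 − 0.076q = 50 + 0.07q → q* = 1291.0959, p* = 140.3767.
With the tax, the buyer price exceeds the seller price by 23: (238.5 − 0.076q) − (50 + 0.07q) = 23 → q' = 1133.5616.
Δq = 1291.0959 − 1133.5616 = 157.5343; the wedge equals the tax, 23.
The triangle = ½ × 157.5343 × 23 = 1811.64.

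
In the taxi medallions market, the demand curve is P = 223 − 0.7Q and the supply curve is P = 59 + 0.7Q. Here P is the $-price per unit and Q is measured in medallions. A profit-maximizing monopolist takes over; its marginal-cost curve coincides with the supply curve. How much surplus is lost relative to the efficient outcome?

$1067.30

Competitive equilibrium: 223 − 0.7Q = 59 + 0.7Q → Q* = 117.14286, P* = 141.
Marginal revenue: MR = 223 − 1.4Q. Set MR = MC: 223 − 1.4Q = 59 + 0.7Q → Q_m = 78.09524.
Price P_m = 223 − 0.7·78.09524 = 168.33333; MC(Q_m) = 59 + 0.7·78.09524 = 113.66667.
Competitive Q* = 117.14286, so ΔQ = 39.04762; wedge = 168.33333 − 113.66667 = 54.66666.
Deadweight loss = ½ × 39.04762 × 54.66666 = $1067.30.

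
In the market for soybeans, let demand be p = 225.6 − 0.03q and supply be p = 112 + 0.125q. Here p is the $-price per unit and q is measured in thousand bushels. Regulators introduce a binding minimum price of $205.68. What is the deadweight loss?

$367.94 thousand

Competitive equilibrium: 225.6 − 0.03q = 112 + 0.125q → q* = 732.9032, p* = 203.6129.
At the floor p = 205.68, quantity demanded = (225.6 − 205.68)/0.03 = 664.
Sellers' marginal cost at q' = 664: 112 + 0.125·664 = 195.
Δq = 732.9032 − 664 = 68.9032; wedge = 205.68 − 195 = 10.68.
DWL = ½ × 68.9032 × 10.68 = $367.94 thousand.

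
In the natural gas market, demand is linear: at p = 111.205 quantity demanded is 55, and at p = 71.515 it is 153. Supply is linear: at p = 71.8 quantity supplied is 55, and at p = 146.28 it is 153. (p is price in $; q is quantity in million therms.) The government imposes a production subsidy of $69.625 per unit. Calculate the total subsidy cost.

Demand slope = (71.515 − 111.205)/(153 − 55) = −0.405, so p = 133.48 − 0.405q.
Supply slope = (146.28 − 71.8)/(153 − 55) = 0.76, so p = 30 + 0.76q.
Competitive equilibrium: 133.48 − 0.405q = 30 + 0.76q → q* = 88.824, p* = 97.5063.
The subsidy lowers effective supply by 69.625: p = 0.76q − 39.625.
New quantity: 133.48 − 0.405q = 0.76q − 39.625 → q' = 148.588.
Total subsidy cost = 69.625 × 148.588 = $10345.44 million.

$10345.44 million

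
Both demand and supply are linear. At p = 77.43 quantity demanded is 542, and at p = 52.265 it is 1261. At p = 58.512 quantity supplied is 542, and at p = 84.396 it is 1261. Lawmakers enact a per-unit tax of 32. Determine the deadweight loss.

7211.27

Demand slope = (52.265 − 77.43)/(1261 − 542) = −0.035, so p = 96.4 − 0.035q.
Supply slope = (84.396 − 58.512)/(1261 − 542) = 0.036, so p = 39 + 0.036q.
Competitive equilibrium: 96.4 − 0.035q = 39 + 0.036q → q* = 808.4507, p* = 68.1042.
With the tax, the buyer price exceeds the seller price by 32: (96.4 − 0.035q) − (39 + 0.036q) = 32 → q' = 357.7465.
Δq = 808.4507 − 357.7465 = 450.7042; the wedge equals the tax, 32.
The triangle = ½ × 450.7042 × 32 = 7211.27.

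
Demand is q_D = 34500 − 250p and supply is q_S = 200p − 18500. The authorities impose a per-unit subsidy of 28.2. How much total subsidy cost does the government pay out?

230926.67

In inverse form: demand p = 138 − 0.004q, supply p = 92.5 + 0.005q.
Competitive equilibrium: 138 − 0.004q = 92.5 + 0.005q → q* = 5055.5556, p* = 117.7778.
The subsidy lowers effective supply by 28.2: p = 64.3 + 0.005q.
New quantity: 138 − 0.004q = 64.3 + 0.005q → q' = 8188.8889.
Total subsidy cost = 28.2 × 8188.8889 = 230926.67.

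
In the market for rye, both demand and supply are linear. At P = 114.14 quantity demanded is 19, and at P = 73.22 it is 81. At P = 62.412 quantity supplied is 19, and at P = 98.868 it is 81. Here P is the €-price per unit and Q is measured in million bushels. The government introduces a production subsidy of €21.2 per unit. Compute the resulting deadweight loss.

€180.06 million

Demand slope = (73.22 − 114.14)/(81 − 19) = −0.66, so P = 126.68 − 0.66Q.
Supply slope = (98.868 − 62.412)/(81 − 19) = 0.588, so P = 51.24 + 0.588Q.
Competitive equilibrium: 126.68 − 0.66Q = 51.24 + 0.588Q → Q* = 60.4487, P* = 86.7838.
The subsidy lowers effective supply by 21.2: P = 30.04 + 0.588Q.
New quantity: 126.68 − 0.66Q = 30.04 + 0.588Q → Q' = 77.4359.
Overproduction ΔQ = 77.4359 − 60.4487 = 16.9872; wedge = subsidy = 21.2.
DWL = ½ × 16.9872 × 21.2 = €180.06 million.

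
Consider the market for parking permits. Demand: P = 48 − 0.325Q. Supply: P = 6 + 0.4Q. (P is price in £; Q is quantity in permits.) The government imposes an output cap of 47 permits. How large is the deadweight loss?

£43.31

Competitive equilibrium: 48 − 0.325Q = 6 + 0.4Q → Q* = 57.931, P* = 29.1724.
At Q = 47: demand price = 48 − 0.325·47 = 32.725; supply price = 6 + 0.4·47 = 24.8.
ΔQ = 57.931 − 47 = 10.931; wedge = 32.725 − 24.8 = 7.925.
Welfare loss = ½ × 10.931 × 7.925 = £43.31.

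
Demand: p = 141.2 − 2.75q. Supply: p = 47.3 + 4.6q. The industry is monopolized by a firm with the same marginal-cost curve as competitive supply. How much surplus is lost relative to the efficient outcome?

Competitive equilibrium: 141.2 − 2.75q = 47.3 + 4.6q → q* = 12.7755, p* = 106.0673.
Marginal revenue: MR = 141.2 − 5.5q. Set MR = MC: 141.2 − 5.5q = 47.3 + 4.6q → q_m = 9.297.
Price p_m = 141.2 − 2.75·9.297 = 115.6333; MC(q_m) = 47.3 + 4.6·9.297 = 90.0662.
Competitive q* = 12.7755, so Δq = 3.4785; wedge = 115.6333 − 90.0662 = 25.5671.
Deadweight loss = ½ × 3.4785 × 25.5671 = 44.47.

44.47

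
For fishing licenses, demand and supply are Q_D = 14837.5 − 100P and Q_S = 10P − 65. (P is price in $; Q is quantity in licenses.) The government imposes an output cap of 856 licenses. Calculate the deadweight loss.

$10348.73

In inverse form: demand P = 148.375 − 0.01Q, supply P = 6.5 + 0.1Q.
Competitive equilibrium: 148.375 − 0.01Q = 6.5 + 0.1Q → Q* = 1289.7727, P* = 135.4773.
At Q = 856: demand price = 148.375 − 0.01·856 = 139.815; supply price = 6.5 + 0.1·856 = 92.1.
ΔQ = 1289.7727 − 856 = 433.7727; wedge = 139.815 − 92.1 = 47.715.
Welfare loss = ½ × 433.7727 × 47.715 = $10348.73.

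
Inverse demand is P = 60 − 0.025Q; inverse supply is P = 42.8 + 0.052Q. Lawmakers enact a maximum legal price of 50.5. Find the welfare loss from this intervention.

Competitive equilibrium: 60 − 0.025Q = 42.8 + 0.052Q → Q* = 223.3766, P* = 54.4156.
At the ceiling P = 50.5, quantity supplied = (50.5 − 42.8)/0.052 = 148.0769.
Willingness to pay at Q' = 148.0769: 60 − 0.025·148.0769 = 56.2981.
ΔQ = 223.3766 − 148.0769 = 75.2997; wedge = 56.2981 − 50.5 = 5.7981.
DWL = ½ × 75.2997 × 5.7981 = 218.30.

218.30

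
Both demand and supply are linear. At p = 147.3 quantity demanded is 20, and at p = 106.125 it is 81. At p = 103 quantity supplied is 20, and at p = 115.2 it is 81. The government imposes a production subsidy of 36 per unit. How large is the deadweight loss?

740.57

Demand slope = (106.125 − 147.3)/(81 − 20) = −0.675, so p = 160.8 − 0.675q.
Supply slope = (115.2 − 103)/(81 − 20) = 0.2, so p = 99 + 0.2q.
Competitive equilibrium: 160.8 − 0.675q = 99 + 0.2q → q* = 70.6286, p* = 113.1257.
The subsidy lowers effective supply by 36: p = 63 + 0.2q.
New quantity: 160.8 − 0.675q = 63 + 0.2q → q' = 111.7714.
Overproduction Δq = 111.7714 − 70.6286 = 41.1428; wedge = subsidy = 36.
Welfare loss = ½ × 41.1428 × 36 = 740.57.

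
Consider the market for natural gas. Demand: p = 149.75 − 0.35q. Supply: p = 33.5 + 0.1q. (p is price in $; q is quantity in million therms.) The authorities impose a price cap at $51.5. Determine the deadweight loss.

$1380.625 million

Competitive equilibrium: 149.75 − 0.35q = 33.5 + 0.1q → q* = 258.33333, p* = 59.33333.
At the ceiling p = 51.5, quantity supplied = (51.5 − 33.5)/0.1 = 180.
Willingness to pay at q' = 180: 149.75 − 0.35·180 = 86.75.
Δq = 258.33333 − 180 = 78.33333; wedge = 86.75 − 51.5 = 35.25.
Welfare loss = ½ × 78.33333 × 35.25 = $1380.625 million.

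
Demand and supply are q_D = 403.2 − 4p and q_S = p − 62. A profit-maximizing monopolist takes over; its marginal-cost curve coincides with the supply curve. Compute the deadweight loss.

16.73

In inverse form: demand p = 100.8 − 0.25q, supply p = 62 + q.
Competitive equilibrium: 100.8 − 0.25q = 62 + q → q* = 31.04, p* = 93.04.
Marginal revenue: MR = 100.8 − 0.5q. Set MR = MC: 100.8 − 0.5q = 62 + q → q_m = 25.8667.
Price p_m = 100.8 − 0.25·25.8667 = 94.3333; MC(q_m) = 62 + 1·25.8667 = 87.8667.
Competitive q* = 31.04, so Δq = 5.1733; wedge = 94.3333 − 87.8667 = 6.4666.
The triangle = ½ × 5.1733 × 6.4666 = 16.73.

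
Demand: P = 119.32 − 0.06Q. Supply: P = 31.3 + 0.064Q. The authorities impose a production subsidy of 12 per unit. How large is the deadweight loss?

Competitive equilibrium: 119.32 − 0.06Q = 31.3 + 0.064Q → Q* = 709.8387, P* = 76.7297.
The subsidy lowers effective supply by 12: P = 19.3 + 0.064Q.
New quantity: 119.32 − 0.06Q = 19.3 + 0.064Q → Q' = 806.6129.
Overproduction ΔQ = 806.6129 − 709.8387 = 96.7742; wedge = subsidy = 12.
Welfare loss = ½ × 96.7742 × 12 = 580.65.

580.65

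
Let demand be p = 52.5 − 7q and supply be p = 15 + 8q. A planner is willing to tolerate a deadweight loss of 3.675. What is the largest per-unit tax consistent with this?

10.5

Competitive equilibrium: 52.5 − 7q = 15 + 8q → q* = 2.5, p* = 35.
A tax t gives Δq = t/15 and wedge t, so DWL = t²/30.
t²/30 = 3.675 → t² = 110.25 → t = 10.5.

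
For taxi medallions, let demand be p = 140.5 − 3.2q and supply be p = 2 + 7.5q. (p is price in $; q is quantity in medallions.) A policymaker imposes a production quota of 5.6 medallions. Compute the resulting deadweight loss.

$288.54

Competitive equilibrium: 140.5 − 3.2q = 2 + 7.5q → q* = 12.9439, p* = 99.0794.
At q = 5.6: demand price = 140.5 − 3.2·5.6 = 122.58; supply price = 2 + 7.5·5.6 = 44.
Δq = 12.9439 − 5.6 = 7.3439; wedge = 122.58 − 44 = 78.58.
DWL = ½ × 7.3439 × 78.58 = $288.54.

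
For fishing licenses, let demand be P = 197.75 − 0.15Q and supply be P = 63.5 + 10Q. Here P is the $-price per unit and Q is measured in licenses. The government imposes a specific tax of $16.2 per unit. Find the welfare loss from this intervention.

$12.93

Competitive equilibrium: 197.75 − 0.15Q = 63.5 + 10Q → Q* = 13.2266, P* = 195.766.
With the tax, the buyer price exceeds the seller price by 16.2: (197.75 − 0.15Q) − (63.5 + 10Q) = 16.2 → Q' = 11.6305.
ΔQ = 13.2266 − 11.6305 = 1.5961; the wedge equals the tax, 16.2.
Welfare loss = ½ × 1.5961 × 16.2 = $12.93.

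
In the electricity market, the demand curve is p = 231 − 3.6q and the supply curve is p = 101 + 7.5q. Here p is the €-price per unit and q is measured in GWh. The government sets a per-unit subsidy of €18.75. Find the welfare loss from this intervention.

Competitive equilibrium: 231 − 3.6q = 101 + 7.5q → q* = 11.7117, p* = 188.8378.
The subsidy lowers effective supply by 18.75: p = 82.25 + 7.5q.
New quantity: 231 − 3.6q = 82.25 + 7.5q → q' = 13.4009.
Overproduction Δq = 13.4009 − 11.7117 = 1.6892; wedge = subsidy = 18.75.
Welfare loss = ½ × 1.6892 × 18.75 = €15.84.

€15.84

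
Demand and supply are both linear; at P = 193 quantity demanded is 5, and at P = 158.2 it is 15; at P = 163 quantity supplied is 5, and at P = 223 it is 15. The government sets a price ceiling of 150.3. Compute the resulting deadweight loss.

132.20

Demand slope = (158.2 − 193)/(15 − 5) = −3.48, so P = 210.4 − 3.48Q.
Supply slope = (223 − 163)/(15 − 5) = 6, so P = 133 + 6Q.
Competitive equilibrium: 210.4 − 3.48Q = 133 + 6Q → Q* = 8.164557, P* = 181.987342.
At the ceiling P = 150.3, quantity supplied = (150.3 − 133)/6 = 2.883333.
Willingness to pay at Q' = 2.883333: 210.4 − 3.48·2.883333 = 200.366001.
ΔQ = 8.164557 − 2.883333 = 5.281224; wedge = 200.366001 − 150.3 = 50.066001.
Deadweight loss = ½ × 5.281224 × 50.066001 = 132.20.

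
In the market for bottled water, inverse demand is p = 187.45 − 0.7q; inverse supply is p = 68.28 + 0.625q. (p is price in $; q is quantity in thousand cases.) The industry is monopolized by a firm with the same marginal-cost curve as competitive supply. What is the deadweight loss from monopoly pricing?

Competitive equilibrium: 187.45 − 0.7q = 68.28 + 0.625q → q* = 89.9396, p* = 124.4923.
Marginal revenue: MR = 187.45 − 1.4q. Set MR = MC: 187.45 − 1.4q = 68.28 + 0.625q → q_m = 58.8494.
Price p_m = 187.45 − 0.7·58.8494 = 146.2554; MC(q_m) = 68.28 + 0.625·58.8494 = 105.0609.
Competitive q* = 89.9396, so Δq = 31.0902; wedge = 146.2554 − 105.0609 = 41.1945.
Deadweight loss = ½ × 31.0902 × 41.1945 = $640.37 thousand.

$640.37 thousand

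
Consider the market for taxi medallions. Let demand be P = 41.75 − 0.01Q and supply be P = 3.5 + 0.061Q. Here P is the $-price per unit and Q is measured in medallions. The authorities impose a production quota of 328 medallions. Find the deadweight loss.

$1576.49

Competitive equilibrium: 41.75 − 0.01Q = 3.5 + 0.061Q → Q* = 538.7324, P* = 36.3627.
At Q = 328: demand price = 41.75 − 0.01·328 = 38.47; supply price = 3.5 + 0.061·328 = 23.508.
ΔQ = 538.7324 − 328 = 210.7324; wedge = 38.47 − 23.508 = 14.962.
Welfare loss = ½ × 210.7324 × 14.962 = $1576.49.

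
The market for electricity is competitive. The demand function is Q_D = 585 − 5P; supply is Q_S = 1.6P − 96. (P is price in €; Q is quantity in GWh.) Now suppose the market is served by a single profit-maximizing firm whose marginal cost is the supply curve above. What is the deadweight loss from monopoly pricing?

In inverse form: demand P = 117 − 0.2Q, supply P = 60 + 0.625Q.
Competitive equilibrium: 117 − 0.2Q = 60 + 0.625Q → Q* = 69.0909, P* = 103.1818.
Marginal revenue: MR = 117 − 0.4Q. Set MR = MC: 117 − 0.4Q = 60 + 0.625Q → Q_m = 55.6098.
Price P_m = 117 − 0.2·55.6098 = 105.878; MC(Q_m) = 60 + 0.625·55.6098 = 94.7561.
Competitive Q* = 69.0909, so ΔQ = 13.4811; wedge = 105.878 − 94.7561 = 11.1219.
The triangle = ½ × 13.4811 × 11.1219 = €74.97.

€74.97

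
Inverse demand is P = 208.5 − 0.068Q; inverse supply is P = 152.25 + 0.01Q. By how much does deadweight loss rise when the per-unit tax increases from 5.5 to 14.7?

Competitive equilibrium: 208.5 − 0.068Q = 152.25 + 0.01Q → Q* = 721.1538, P* = 159.4615.
For a per-unit tax t: ΔQ = t/0.078, so DWL = ½·t·(t/0.078) = t²/0.156.
At t = 5.5: DWL = 193.91. At t = 14.7: DWL = 1385.192.
Increase = 1385.192 − 193.91 = 1191.28.

1191.28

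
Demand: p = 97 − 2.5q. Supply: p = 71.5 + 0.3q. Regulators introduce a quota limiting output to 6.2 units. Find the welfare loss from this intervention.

Competitive equilibrium: 97 − 2.5q = 71.5 + 0.3q → q* = 9.1071, p* = 74.2321.
At q = 6.2: demand price = 97 − 2.5·6.2 = 81.5; supply price = 71.5 + 0.3·6.2 = 73.36.
Δq = 9.1071 − 6.2 = 2.9071; wedge = 81.5 − 73.36 = 8.14.
DWL = ½ × 2.9071 × 8.14 = 11.83.

11.83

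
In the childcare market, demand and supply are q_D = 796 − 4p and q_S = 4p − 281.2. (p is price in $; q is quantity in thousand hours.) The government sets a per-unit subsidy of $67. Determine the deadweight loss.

In inverse form: demand p = 199 − 0.25q, supply p = 70.3 + 0.25q.
Competitive equilibrium: 199 − 0.25q = 70.3 + 0.25q → q* = 257.4, p* = 134.65.
The subsidy lowers effective supply by 67: p = 3.3 + 0.25q.
New quantity: 199 − 0.25q = 3.3 + 0.25q → q' = 391.4.
Overproduction Δq = 391.4 − 257.4 = 134; wedge = subsidy = 67.
Welfare loss = ½ × 134 × 67 = $4489 thousand.

$4489 thousand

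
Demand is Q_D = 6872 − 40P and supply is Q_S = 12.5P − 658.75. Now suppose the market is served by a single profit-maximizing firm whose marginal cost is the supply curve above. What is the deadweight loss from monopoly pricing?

In inverse form: demand P = 171.8 − 0.025Q, supply P = 52.7 + 0.08Q.
Competitive equilibrium: 171.8 − 0.025Q = 52.7 + 0.08Q → Q* = 1134.28571, P* = 143.44286.
Marginal revenue: MR = 171.8 − 0.05Q. Set MR = MC: 171.8 − 0.05Q = 52.7 + 0.08Q → Q_m = 916.15385.
Price P_m = 171.8 − 0.025·916.15385 = 148.89615; MC(Q_m) = 52.7 + 0.08·916.15385 = 125.99231.
Competitive Q* = 1134.28571, so ΔQ = 218.13186; wedge = 148.89615 − 125.99231 = 22.90384.
Deadweight loss = ½ × 218.13186 × 22.90384 = 2498.03.

2498.03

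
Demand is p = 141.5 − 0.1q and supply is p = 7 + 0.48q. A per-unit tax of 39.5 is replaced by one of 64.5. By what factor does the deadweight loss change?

Competitive equilibrium: 141.5 − 0.1q = 7 + 0.48q → q* = 231.8966, p* = 118.3103.
For a per-unit tax t: Δq = t/0.58, so DWL = ½·t·(t/0.58) = t²/1.16.
At t = 39.5: DWL = 1345.043. At t = 64.5: DWL = 3586.422.
Ratio = (64.5/39.5)² = 2.666.

2.666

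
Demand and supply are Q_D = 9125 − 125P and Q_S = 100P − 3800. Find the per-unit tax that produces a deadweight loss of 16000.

In inverse form: demand P = 73 − 0.008Q, supply P = 38 + 0.01Q.
Competitive equilibrium: 73 − 0.008Q = 38 + 0.01Q → Q* = 1944.4444, P* = 57.4444.
A tax t gives ΔQ = t/0.018 and wedge t, so DWL = t²/0.036.
t²/0.036 = 16000 → t² = 576 → t = 24.

24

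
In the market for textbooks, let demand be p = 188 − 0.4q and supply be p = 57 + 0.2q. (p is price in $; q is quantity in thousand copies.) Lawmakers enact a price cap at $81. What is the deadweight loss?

Competitive equilibrium: 188 − 0.4q = 57 + 0.2q → q* = 218.3333, p* = 100.6667.
At the ceiling p = 81, quantity supplied = (81 − 57)/0.2 = 120.
Willingness to pay at q' = 120: 188 − 0.4·120 = 140.
Δq = 218.3333 − 120 = 98.3333; wedge = 140 − 81 = 59.
Deadweight loss = ½ × 98.3333 × 59 = $2900.83 thousand.

$2900.83 thousand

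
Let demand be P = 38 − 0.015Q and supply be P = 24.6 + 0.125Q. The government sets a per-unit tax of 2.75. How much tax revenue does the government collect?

Competitive equilibrium: 38 − 0.015Q = 24.6 + 0.125Q → Q* = 95.7143, P* = 36.5643.
With the tax, the buyer price exceeds the seller price by 2.75: (38 − 0.015Q) − (24.6 + 0.125Q) = 2.75 → Q' = 76.0714.
Tax revenue = 2.75 × 76.0714 = 209.20.

209.20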